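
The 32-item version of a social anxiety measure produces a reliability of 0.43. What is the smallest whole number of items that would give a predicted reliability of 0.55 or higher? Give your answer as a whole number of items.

Invert Spearman-Brown to solve for n:
n = r_target (1 − r_old) / [ r_old (1 − r_target) ]
n = 0.55(1 − 0.43) / [0.43(1 − 0.55)]
  = 0.3135 / 0.1935 = 1.6202
So the test needs 1.6202 × 32 ≈ 51.85 items; rounding up, 52.

52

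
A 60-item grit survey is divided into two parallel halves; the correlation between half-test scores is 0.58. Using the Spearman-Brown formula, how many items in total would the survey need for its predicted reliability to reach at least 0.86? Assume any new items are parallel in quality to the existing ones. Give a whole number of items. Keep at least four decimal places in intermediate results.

r_full = 2(0.58)/(1 + 0.58) = 0.7342
n = r_tgt(1 − r_full) / [r_full(1 − r_tgt)] = 0.86 × 0.2658 / (0.7342 × 0.14) ≈ 2.2239
Items = 2.2239 × 60 ≈ 133.43 → 134

134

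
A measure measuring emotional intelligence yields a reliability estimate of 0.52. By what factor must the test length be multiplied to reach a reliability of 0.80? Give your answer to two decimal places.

Invert Spearman-Brown to solve for n:
n = r_target (1 − r_old) / [ r_old (1 − r_target) ]
n = 0.80(1 − 0.52) / [0.52(1 − 0.80)]
n = 0.3840 / 0.1040 ≈ 3.6923

3.69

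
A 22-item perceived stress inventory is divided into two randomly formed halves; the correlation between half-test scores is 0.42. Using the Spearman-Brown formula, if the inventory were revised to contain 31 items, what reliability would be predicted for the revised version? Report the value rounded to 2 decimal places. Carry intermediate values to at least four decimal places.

0.67

Full-test reliability from the split-half r: r_full = 2(0.42)/(1 + 0.42) = 0.5915
Length factor from 22 to 31 items: n = 31/22 = 1.4091
r_new = n·r_full / (1 + (n − 1)·r_full) = 0.8335 / 1.2420 ≈ 0.6711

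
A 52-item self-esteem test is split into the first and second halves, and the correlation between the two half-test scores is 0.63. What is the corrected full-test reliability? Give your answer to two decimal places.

0.77

Apply the Spearman-Brown correction with n = 2:
r_full = 2r_hh / (1 + r_hh) = 2 × 0.63 / (1 + 0.63)
       = 1.2600 / 1.6300 = 0.7730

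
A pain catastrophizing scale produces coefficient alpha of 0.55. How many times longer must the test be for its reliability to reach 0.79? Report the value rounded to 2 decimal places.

Invert Spearman-Brown to solve for n:
n = r*(1 − r) / [ r (1 − r*) ]
n = 0.79(1 − 0.55) / [0.55(1 − 0.79)]
  = 0.3555 / 0.1155 = 3.0779

3.08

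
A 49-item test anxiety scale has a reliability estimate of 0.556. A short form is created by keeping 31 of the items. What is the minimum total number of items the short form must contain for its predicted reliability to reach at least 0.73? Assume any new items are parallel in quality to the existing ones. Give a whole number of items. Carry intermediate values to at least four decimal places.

106

Short-form reliability: n = 31/49 = 0.6327; r_31 = n·r/(1+(n−1)r) ≈ 0.4421
Length factor from the short form to reach 0.73: n' = 0.73(1 − 0.4421) / [0.4421(1 − 0.73)] ≈ 3.4119
Total items = 3.4119 × 31 = 105.77, rounded up to 106.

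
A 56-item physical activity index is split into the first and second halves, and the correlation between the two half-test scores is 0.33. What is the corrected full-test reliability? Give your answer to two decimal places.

Each half is half the length of the full test, so the full test is n = 2 times a half.
r_full = 2(0.33) / (1 + 0.33)
r_full = 0.6600 / 1.3300 ≈ 0.4962

0.50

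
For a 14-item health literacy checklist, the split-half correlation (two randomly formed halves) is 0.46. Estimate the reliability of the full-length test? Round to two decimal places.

Each half is half the length of the full test, so the full test is n = 2 times a half.
r_full = 2r_hh / (1 + r_hh) = 2 × 0.46 / (1 + 0.46)
r_full = 0.9200 / 1.4600 ≈ 0.6301

0.63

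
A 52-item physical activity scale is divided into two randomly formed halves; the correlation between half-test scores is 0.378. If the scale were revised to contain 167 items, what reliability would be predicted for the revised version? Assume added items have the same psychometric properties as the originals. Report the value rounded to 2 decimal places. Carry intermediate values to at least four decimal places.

0.80

Spearman-Brown correction (n = 2): r_full = 2·0.378/(1 + 0.378) = 0.5486
Length factor from 52 to 167 items: n = 167/52 = 3.2115
r_new = n·r_full / (1 + (n − 1)·r_full) = 1.7618 / 2.2132 ≈ 0.7960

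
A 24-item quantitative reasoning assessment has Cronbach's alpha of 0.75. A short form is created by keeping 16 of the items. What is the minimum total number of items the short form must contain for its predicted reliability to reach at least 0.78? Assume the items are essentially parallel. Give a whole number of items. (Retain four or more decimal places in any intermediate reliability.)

29

Short-form reliability: n = 16/24 = 0.6667; r_16 = n·r/(1+(n−1)r) ≈ 0.6667
Length factor from the short form to reach 0.78: n' = 0.78(1 − 0.6667) / [0.6667(1 − 0.78)] ≈ 1.7725
Items = 1.7725 × 16 ≈ 28.36 → 29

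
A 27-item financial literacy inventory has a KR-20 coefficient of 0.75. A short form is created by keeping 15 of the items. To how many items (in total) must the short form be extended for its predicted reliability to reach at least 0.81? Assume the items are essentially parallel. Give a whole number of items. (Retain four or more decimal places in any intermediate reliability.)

First, r for the 15-item form: n = 15/27 = 0.5556, so r_15 = 0.5556·0.75/(1 + (0.5556 − 1)·0.75) = 0.6250
Then solve for n' with r_old = 0.6250, r_target = 0.81: n' = 0.81(1 − 0.6250)/[0.6250(1 − 0.81)] = 2.5579
Total items = 2.5579 × 15 = 38.37, rounded up to 39.

39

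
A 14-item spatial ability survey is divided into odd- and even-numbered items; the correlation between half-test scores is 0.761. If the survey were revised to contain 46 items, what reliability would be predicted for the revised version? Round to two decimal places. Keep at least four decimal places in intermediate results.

Full-test reliability from the split-half r: r_full = 2(0.761)/(1 + 0.761) = 0.8643
Length factor from 14 to 46 items: n = 46/14 = 3.2857
r_new = n·r_full / (1 + (n − 1)·r_full) = 2.8398 / 2.9755 ≈ 0.9544

0.95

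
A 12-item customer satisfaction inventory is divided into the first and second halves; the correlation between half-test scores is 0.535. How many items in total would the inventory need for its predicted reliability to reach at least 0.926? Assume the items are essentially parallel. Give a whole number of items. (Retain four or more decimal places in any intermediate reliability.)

Corrected full-test reliability: r_full = 2 × 0.535 / (1 + 0.535) ≈ 0.6971
n = r_tgt(1 − r_full) / [r_full(1 − r_tgt)] = 0.926 × 0.3029 / (0.6971 × 0.074) ≈ 5.4373
Required items = 5.4373 × 12 = 65.25, so 66 items.

66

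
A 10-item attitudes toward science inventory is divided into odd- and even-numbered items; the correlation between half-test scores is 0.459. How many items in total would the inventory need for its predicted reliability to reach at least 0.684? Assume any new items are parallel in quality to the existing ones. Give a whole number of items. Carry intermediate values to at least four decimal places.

13

Corrected full-test reliability: r_full = 2 × 0.459 / (1 + 0.459) ≈ 0.6292
Solve Spearman-Brown for n: n = 0.684(1 − 0.6292) / [0.6292(1 − 0.684)] = 1.2756
Items = 1.2756 × 10 ≈ 12.76 → 13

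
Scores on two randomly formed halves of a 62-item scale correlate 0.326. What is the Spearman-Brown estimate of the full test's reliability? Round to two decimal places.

0.49

Each half is half the length of the full test, so the full test is n = 2 times a half.
r_full = 2(0.326) / (1 + 0.326)
       = 0.6520 / 1.3260 = 0.4917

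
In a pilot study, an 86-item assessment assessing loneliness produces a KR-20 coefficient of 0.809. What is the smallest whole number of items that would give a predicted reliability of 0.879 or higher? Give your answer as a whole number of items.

Rearranging the Spearman-Brown formula for n,
n = r_target (1 − r_old) / [ r_old (1 − r_target) ]
n = 0.879(1 − 0.809) / [0.809(1 − 0.879)]
n = 0.167889 / 0.097889 ≈ 1.7151
Items needed = n × 86 = 1.7151 × 86 ≈ 147.50 → round up to 148

148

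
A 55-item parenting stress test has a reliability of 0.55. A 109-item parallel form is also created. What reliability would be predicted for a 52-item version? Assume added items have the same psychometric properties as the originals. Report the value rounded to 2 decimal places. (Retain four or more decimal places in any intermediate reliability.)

0.54

The 109-item form is not needed; work directly from the 55-item form with n = 52/55 = 0.9455.
r_{52} = n·r / (1 + (n − 1)·r) = 0.5200 / 0.9700 ≈ 0.5361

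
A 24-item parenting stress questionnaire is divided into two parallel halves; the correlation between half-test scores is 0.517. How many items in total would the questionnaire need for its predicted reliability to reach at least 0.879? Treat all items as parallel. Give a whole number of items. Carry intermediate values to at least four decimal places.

Corrected full-test reliability: r_full = 2 × 0.517 / (1 + 0.517) ≈ 0.6816
Solve Spearman-Brown for n: n = 0.879(1 − 0.6816) / [0.6816(1 − 0.879)] = 3.3935
Required items = 3.3935 × 24 = 81.44, so 82 items.

82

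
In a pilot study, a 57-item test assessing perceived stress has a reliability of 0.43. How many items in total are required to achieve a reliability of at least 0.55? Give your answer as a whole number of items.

93

Spearman-Brown solved for the length factor n:
n = r*(1 − r) / [ r (1 − r*) ]
n = [0.55 × 0.57] / [0.43 × 0.45]
  = 0.3135 / 0.1935 = 1.6202
Items needed = n × 57 = 1.6202 × 57 ≈ 92.35 → round up to 93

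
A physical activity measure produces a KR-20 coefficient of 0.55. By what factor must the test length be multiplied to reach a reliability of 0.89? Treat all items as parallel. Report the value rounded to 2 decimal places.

6.62

Rearranging the Spearman-Brown formula for n,
n = r*(1 − r) / [ r (1 − r*) ]
n = [0.89 × 0.45] / [0.55 × 0.11]
  = 0.4005 / 0.0605 = 6.6198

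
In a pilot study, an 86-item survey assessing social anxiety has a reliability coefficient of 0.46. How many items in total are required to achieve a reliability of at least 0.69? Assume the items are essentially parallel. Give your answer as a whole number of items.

225

n = 0.69 × (1 − 0.46) / [ 0.46 × (1 − 0.69) ]
  = 0.3726 / 0.1426 = 2.6129
Items needed = n × 86 = 2.6129 × 86 ≈ 224.71 → round up to 225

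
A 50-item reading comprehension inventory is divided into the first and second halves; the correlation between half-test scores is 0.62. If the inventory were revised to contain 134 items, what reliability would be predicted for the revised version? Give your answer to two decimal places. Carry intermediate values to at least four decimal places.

Spearman-Brown correction (n = 2): r_full = 2·0.62/(1 + 0.62) = 0.7654
Then adjust to 134 items: n = 134/50 = 2.6800
r_new = n·r_full / (1 + (n − 1)·r_full) = 2.0513 / 2.2859 ≈ 0.8974

0.90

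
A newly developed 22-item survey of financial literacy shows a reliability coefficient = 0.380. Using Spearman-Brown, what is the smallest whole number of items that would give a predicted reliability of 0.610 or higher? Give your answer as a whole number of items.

57

Spearman-Brown solved for the length factor n:
n = r_target (1 − r_old) / [ r_old (1 − r_target) ]
n = 0.610 × (1 − 0.380) / [ 0.380 × (1 − 0.610) ]
  = 0.378200 / 0.148200 = 2.5520
2.5520 × 22 = 56.14 → 57 items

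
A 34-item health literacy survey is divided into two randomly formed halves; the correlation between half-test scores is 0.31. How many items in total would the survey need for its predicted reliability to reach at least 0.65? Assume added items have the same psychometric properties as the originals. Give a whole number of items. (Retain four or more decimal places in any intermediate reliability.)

Corrected full-test reliability: r_full = 2 × 0.31 / (1 + 0.31) ≈ 0.4733
n = r_tgt(1 − r_full) / [r_full(1 − r_tgt)] = 0.65 × 0.5267 / (0.4733 × 0.35) ≈ 2.0667
Items = 2.0667 × 34 ≈ 70.27 → 71

71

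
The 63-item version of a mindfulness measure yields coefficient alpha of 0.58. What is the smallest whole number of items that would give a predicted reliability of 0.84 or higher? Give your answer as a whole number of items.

240

Spearman-Brown solved for the length factor n:
n = r_target (1 − r_old) / [ r_old (1 − r_target) ]
n = 0.84(1 − 0.58) / [0.58(1 − 0.84)]
  = 0.3528 / 0.0928 = 3.8017
3.8017 × 63 = 239.51 → 240 items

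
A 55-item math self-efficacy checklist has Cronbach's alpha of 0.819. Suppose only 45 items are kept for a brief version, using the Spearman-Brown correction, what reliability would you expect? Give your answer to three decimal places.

0.787

Length ratio n = 45/55 = 0.8182
r_new = 0.8182·0.819 / [1 + (0.8182 − 1)·0.819]
     = 0.6701 / 0.8511 = 0.7873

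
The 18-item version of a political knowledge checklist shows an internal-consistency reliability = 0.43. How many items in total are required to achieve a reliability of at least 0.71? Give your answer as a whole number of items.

59

n = [0.71 × 0.57] / [0.43 × 0.29]
  = 0.4047 / 0.1247 = 3.2454
So the test needs 3.2454 × 18 ≈ 58.42 items; rounding up, 59.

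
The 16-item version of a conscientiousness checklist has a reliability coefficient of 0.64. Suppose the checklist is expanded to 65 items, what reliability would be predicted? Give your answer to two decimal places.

n = 65/16 = 4.0625
r_new = (4.0625 × 0.64) / (1 + (4.0625 − 1) × 0.64)
r_new = 2.6000 / 2.9600 ≈ 0.8784

0.88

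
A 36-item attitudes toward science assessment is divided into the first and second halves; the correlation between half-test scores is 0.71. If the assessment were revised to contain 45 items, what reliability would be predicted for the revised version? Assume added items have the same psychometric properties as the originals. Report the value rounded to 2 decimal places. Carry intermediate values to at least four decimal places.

First correct the split-half correlation to full-test reliability: r_full = 2 × 0.71 / (1 + 0.71) ≈ 0.8304
Then adjust to 45 items: n = 45/36 = 1.2500
r_new = n·r_full / (1 + (n − 1)·r_full) = 1.0380 / 1.2076 ≈ 0.8596

0.86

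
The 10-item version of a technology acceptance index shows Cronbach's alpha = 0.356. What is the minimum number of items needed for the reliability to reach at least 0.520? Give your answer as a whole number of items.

20

Spearman-Brown solved for the length factor n:
n = r_target (1 − r_old) / [ r_old (1 − r_target) ]
n = [0.520 × 0.644] / [0.356 × 0.480]
  = 0.334880 / 0.170880 = 1.9597
Items needed = n × 10 = 1.9597 × 10 ≈ 19.60 → round up to 20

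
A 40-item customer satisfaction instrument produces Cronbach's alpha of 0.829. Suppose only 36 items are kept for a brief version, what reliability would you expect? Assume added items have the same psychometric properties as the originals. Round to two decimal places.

0.81

Length ratio n = 36/40 = 0.9
Spearman-Brown: r_new = n·r / (1 + (n − 1)·r)
r_new = 0.9·0.829 / [1 + (0.9 − 1)·0.829]
     = 0.7461 / 0.9171 = 0.8135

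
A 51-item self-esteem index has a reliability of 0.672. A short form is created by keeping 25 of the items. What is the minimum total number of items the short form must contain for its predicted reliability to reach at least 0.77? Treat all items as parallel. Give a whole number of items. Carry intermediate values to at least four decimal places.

84

Short-form reliability: n = 25/51 = 0.4902; r_25 = n·r/(1+(n−1)r) ≈ 0.5011
Then solve for n' with r_old = 0.5011, r_target = 0.77: n' = 0.77(1 − 0.5011)/[0.5011(1 − 0.77)] = 3.3331
Total items = 3.3331 × 25 = 83.33, rounded up to 84.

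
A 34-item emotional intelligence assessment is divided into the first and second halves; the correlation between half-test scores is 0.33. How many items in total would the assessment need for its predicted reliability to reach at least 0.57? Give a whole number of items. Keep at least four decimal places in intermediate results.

46

r_full = 2(0.33)/(1 + 0.33) = 0.4962
Solve Spearman-Brown for n: n = 0.57(1 − 0.4962) / [0.4962(1 − 0.57)] = 1.3459
Required items = 1.3459 × 34 = 45.76, so 46 items.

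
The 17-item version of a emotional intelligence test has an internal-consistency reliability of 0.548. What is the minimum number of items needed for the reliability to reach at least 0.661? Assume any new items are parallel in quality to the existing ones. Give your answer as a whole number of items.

28

Rearranging the Spearman-Brown formula for n,
n = r*(1 − r) / [ r (1 − r*) ]
n = [0.661 × 0.452] / [0.548 × 0.339]
n = 0.298772 / 0.185772 ≈ 1.6083
Items needed = n × 17 = 1.6083 × 17 ≈ 27.34 → round up to 28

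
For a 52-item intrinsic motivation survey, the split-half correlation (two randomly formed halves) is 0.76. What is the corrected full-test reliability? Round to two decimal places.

r_full = 2(0.76) / (1 + 0.76)
       = 1.5200 / 1.7600 = 0.8636

0.86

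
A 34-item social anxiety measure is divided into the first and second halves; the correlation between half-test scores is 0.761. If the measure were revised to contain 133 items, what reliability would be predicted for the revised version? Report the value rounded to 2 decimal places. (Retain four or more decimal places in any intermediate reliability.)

First correct the split-half correlation to full-test reliability: r_full = 2 × 0.761 / (1 + 0.761) ≈ 0.8643
Then adjust to 133 items: n = 133/34 = 3.9118
r_new = n·r_full / (1 + (n − 1)·r_full) = 3.3810 / 3.5167 ≈ 0.9614

0.96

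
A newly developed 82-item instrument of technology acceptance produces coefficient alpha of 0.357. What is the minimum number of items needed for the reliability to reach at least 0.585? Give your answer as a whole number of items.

n = 0.585 × (1 − 0.357) / [ 0.357 × (1 − 0.585) ]
  = 0.376155 / 0.148155 = 2.5389
2.5389 × 82 = 208.19 → 209 items

209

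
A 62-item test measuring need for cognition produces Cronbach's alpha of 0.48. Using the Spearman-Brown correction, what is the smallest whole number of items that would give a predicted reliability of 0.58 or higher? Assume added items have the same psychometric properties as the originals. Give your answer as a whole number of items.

93

Spearman-Brown solved for the length factor n:
n = r*(1 − r) / [ r (1 − r*) ]
n = 0.58 × (1 − 0.48) / [ 0.48 × (1 − 0.58) ]
n = 0.3016 / 0.2016 ≈ 1.4960
So the test needs 1.4960 × 62 ≈ 92.75 items; rounding up, 93.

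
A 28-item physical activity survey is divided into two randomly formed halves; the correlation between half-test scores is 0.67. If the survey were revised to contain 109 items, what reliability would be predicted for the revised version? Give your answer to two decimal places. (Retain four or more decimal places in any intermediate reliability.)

0.94

Full-test reliability from the split-half r: r_full = 2(0.67)/(1 + 0.67) = 0.8024
Then adjust to 109 items: n = 109/28 = 3.8929
r_new = n·r_full / (1 + (n − 1)·r_full) = 3.1237 / 3.3213 ≈ 0.9405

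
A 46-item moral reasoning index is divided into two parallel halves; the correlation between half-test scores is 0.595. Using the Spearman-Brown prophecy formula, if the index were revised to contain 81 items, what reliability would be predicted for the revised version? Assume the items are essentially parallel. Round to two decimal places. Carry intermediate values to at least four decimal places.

0.84

First correct the split-half correlation to full-test reliability: r_full = 2 × 0.595 / (1 + 0.595) ≈ 0.7461
Length factor from 46 to 81 items: n = 81/46 = 1.7609
r_new = n·r_full / (1 + (n − 1)·r_full) = 1.3138 / 1.5677 ≈ 0.8380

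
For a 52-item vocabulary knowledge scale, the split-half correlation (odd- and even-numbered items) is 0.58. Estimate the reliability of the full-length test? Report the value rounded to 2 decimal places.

The full test is twice the length of either half (n = 2).
r_full = 2(0.58) / (1 + 0.58)
       = 1.1600 / 1.5800 = 0.7342

0.73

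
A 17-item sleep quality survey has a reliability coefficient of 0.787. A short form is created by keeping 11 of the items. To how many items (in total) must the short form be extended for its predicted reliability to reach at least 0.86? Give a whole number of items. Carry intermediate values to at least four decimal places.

First, r for the 11-item form: n = 11/17 = 0.6471, so r_11 = 0.6471·0.787/(1 + (0.6471 − 1)·0.787) = 0.7051
Length factor from the short form to reach 0.86: n' = 0.86(1 − 0.7051) / [0.7051(1 − 0.86)] ≈ 2.5692
Items = 2.5692 × 11 ≈ 28.26 → 29

29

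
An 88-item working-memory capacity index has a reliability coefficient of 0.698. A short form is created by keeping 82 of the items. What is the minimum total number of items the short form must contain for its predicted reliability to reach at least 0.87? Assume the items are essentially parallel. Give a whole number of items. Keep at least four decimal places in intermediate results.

255

Short-form reliability: n = 82/88 = 0.9318; r_82 = n·r/(1+(n−1)r) ≈ 0.6829
Length factor from the short form to reach 0.87: n' = 0.87(1 − 0.6829) / [0.6829(1 − 0.87)] ≈ 3.1075
Total items = 3.1075 × 82 = 254.81, rounded up to 255.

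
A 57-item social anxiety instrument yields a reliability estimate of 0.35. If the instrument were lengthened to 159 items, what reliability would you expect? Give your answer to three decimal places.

0.600

Length ratio n = 159/57 = 2.7895
r_new = 2.7895·0.35 / [1 + (2.7895 − 1)·0.35]
r_new = 0.9763 / 1.6263 ≈ 0.6003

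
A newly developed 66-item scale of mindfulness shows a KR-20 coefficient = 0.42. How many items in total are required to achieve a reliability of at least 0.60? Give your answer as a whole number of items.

n = [0.60 × 0.58] / [0.42 × 0.40]
n = 0.3480 / 0.1680 ≈ 2.0714
So the test needs 2.0714 × 66 ≈ 136.71 items; rounding up, 137.

137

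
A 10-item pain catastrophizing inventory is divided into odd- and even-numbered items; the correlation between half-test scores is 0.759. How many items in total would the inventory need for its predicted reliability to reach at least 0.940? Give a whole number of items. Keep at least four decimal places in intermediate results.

r_full = 2(0.759)/(1 + 0.759) = 0.8630
Solve Spearman-Brown for n: n = 0.940(1 − 0.8630) / [0.8630(1 − 0.940)] = 2.4871
Required items = 2.4871 × 10 = 24.87, so 25 items.

25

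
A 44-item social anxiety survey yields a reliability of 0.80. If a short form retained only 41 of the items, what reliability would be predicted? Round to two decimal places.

The new length is 41/44 = 0.9318 times the old.
By Spearman-Brown, r_new = n r / (1 + (n − 1) r).
r_new = (0.9318 × 0.80) / (1 + (0.9318 − 1) × 0.80)
     = 0.7454 / 0.9454 = 0.7884

0.79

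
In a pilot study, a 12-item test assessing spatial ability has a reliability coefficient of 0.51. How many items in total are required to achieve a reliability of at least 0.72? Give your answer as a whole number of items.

n = 0.72 × (1 − 0.51) / [ 0.51 × (1 − 0.72) ]
  = 0.3528 / 0.1428 = 2.4706
So the test needs 2.4706 × 12 ≈ 29.65 items; rounding up, 30.

30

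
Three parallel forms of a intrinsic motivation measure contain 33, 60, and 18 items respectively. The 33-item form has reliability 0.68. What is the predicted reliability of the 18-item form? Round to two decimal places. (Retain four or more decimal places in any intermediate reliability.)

0.54

The 60-item form is not needed; work directly from the 33-item form with n = 18/33 = 0.5455.
r_{18} = n·r / (1 + (n − 1)·r) = 0.3709 / 0.6909 ≈ 0.5368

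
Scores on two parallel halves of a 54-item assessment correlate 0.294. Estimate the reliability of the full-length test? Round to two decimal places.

0.45

Apply the Spearman-Brown correction with n = 2:
r_full = 2(0.294) / (1 + 0.294)
       = 0.5880 / 1.2940 = 0.4544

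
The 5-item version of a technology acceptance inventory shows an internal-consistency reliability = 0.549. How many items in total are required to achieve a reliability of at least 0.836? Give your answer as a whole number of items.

21

n = 0.836 × (1 − 0.549) / [ 0.549 × (1 − 0.836) ]
  = 0.377036 / 0.090036 = 4.1876
4.1876 × 5 = 20.94 → 21 items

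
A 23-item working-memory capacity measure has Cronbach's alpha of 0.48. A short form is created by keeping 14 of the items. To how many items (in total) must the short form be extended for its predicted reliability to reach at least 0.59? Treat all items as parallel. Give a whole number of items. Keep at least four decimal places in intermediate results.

First, r for the 14-item form: n = 14/23 = 0.6087, so r_14 = 0.6087·0.48/(1 + (0.6087 − 1)·0.48) = 0.3597
Then solve for n' with r_old = 0.3597, r_target = 0.59: n' = 0.59(1 − 0.3597)/[0.3597(1 − 0.59)] = 2.5616
Total items = 2.5616 × 14 = 35.86, rounded up to 36.

36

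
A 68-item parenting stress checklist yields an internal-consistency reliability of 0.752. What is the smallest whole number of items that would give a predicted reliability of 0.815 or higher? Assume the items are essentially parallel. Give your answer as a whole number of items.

99

Spearman-Brown solved for the length factor n:
n = r*(1 − r) / [ r (1 − r*) ]
n = 0.815 × (1 − 0.752) / [ 0.752 × (1 − 0.815) ]
  = 0.202120 / 0.139120 = 1.4528
1.4528 × 68 = 98.79 → 99 items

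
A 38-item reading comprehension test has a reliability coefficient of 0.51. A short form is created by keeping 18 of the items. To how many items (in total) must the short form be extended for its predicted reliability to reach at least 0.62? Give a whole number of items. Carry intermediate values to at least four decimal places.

60

First, r for the 18-item form: n = 18/38 = 0.4737, so r_18 = 0.4737·0.51/(1 + (0.4737 − 1)·0.51) = 0.3302
Length factor from the short form to reach 0.62: n' = 0.62(1 − 0.3302) / [0.3302(1 − 0.62)] ≈ 3.3096
Total items = 3.3096 × 18 = 59.57, rounded up to 60.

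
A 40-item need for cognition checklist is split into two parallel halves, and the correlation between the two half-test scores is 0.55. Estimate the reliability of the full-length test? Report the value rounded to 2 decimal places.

The full test is twice the length of either half (n = 2).
r_full = 2(0.55) / (1 + 0.55)
r_full = 1.1000 / 1.5500 ≈ 0.7097

0.71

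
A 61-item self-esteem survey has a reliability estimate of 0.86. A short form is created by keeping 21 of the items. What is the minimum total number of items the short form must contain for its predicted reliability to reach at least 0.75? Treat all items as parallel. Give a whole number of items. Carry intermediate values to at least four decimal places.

30

Short-form reliability: n = 21/61 = 0.3443; r_21 = n·r/(1+(n−1)r) ≈ 0.6790
Then solve for n' with r_old = 0.6790, r_target = 0.75: n' = 0.75(1 − 0.6790)/[0.6790(1 − 0.75)] = 1.4183
Items = 1.4183 × 21 ≈ 29.78 → 30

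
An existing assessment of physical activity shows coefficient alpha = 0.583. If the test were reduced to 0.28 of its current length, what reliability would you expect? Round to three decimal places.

0.281

Spearman-Brown: r_new = n·r / (1 + (n − 1)·r)
r_new = 0.28·0.583 / [1 + (0.28 − 1)·0.583]
     = 0.1632 / 0.5802 = 0.2813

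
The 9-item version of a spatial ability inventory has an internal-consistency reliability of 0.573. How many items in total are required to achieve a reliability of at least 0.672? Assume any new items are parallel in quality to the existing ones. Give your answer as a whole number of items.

14

Invert Spearman-Brown to solve for n:
n = r_target (1 − r_old) / [ r_old (1 − r_target) ]
n = 0.672 × (1 − 0.573) / [ 0.573 × (1 − 0.672) ]
n = 0.286944 / 0.187944 ≈ 1.5268
So the test needs 1.5268 × 9 ≈ 13.74 items; rounding up, 14.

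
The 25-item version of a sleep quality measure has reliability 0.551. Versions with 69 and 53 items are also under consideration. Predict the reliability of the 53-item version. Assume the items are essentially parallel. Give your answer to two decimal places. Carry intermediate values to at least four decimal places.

0.72

The 69-item form is not needed; work directly from the 25-item form with n = 53/25 = 2.1200.
r_{53} = n·r / (1 + (n − 1)·r) = 1.1681 / 1.6171 ≈ 0.7223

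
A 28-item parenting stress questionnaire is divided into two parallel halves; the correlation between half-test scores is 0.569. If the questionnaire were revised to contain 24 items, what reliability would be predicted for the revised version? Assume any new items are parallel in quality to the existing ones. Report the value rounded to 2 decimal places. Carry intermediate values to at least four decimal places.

0.69

Spearman-Brown correction (n = 2): r_full = 2·0.569/(1 + 0.569) = 0.7253
Length factor from 28 to 24 items: n = 24/28 = 0.8571
r_new = n·r_full / (1 + (n − 1)·r_full) = 0.6217 / 0.8964 ≈ 0.6936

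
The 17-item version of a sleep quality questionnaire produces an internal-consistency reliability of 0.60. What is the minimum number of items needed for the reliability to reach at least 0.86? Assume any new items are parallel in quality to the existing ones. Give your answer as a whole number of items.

n = 0.86(1 − 0.60) / [0.60(1 − 0.86)]
  = 0.3440 / 0.0840 = 4.0952
4.0952 × 17 = 69.62 → 70 items

70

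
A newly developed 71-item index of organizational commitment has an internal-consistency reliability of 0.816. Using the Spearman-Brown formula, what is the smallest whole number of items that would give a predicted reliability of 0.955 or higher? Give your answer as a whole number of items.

Rearranging the Spearman-Brown formula for n,
n = r*(1 − r) / [ r (1 − r*) ]
n = [0.955 × 0.184] / [0.816 × 0.045]
  = 0.175720 / 0.036720 = 4.7854
So the test needs 4.7854 × 71 ≈ 339.76 items; rounding up, 340.

340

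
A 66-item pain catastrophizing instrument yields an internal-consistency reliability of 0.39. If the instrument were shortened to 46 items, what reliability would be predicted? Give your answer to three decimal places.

0.308

n = 46/66 = 0.697
r_new = 0.697·0.39 / [1 + (0.697 − 1)·0.39]
     = 0.2718 / 0.8818 = 0.3082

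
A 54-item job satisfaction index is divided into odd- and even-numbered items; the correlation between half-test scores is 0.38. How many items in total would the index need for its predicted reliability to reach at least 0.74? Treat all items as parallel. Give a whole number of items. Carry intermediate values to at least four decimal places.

Corrected full-test reliability: r_full = 2 × 0.38 / (1 + 0.38) ≈ 0.5507
n = r_tgt(1 − r_full) / [r_full(1 − r_tgt)] = 0.74 × 0.4493 / (0.5507 × 0.26) ≈ 2.3221
Items = 2.3221 × 54 ≈ 125.39 → 126

126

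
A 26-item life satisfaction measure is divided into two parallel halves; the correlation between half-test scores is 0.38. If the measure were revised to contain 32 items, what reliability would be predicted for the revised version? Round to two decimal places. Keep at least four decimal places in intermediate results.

0.60

Full-test reliability from the split-half r: r_full = 2(0.38)/(1 + 0.38) = 0.5507
Then adjust to 32 items: n = 32/26 = 1.2308
r_new = n·r_full / (1 + (n − 1)·r_full) = 0.6778 / 1.1271 ≈ 0.6014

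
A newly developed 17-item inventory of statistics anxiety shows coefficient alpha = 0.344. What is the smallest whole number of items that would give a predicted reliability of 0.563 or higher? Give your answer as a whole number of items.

42

Rearranging the Spearman-Brown formula for n,
n = r_target (1 − r_old) / [ r_old (1 − r_target) ]
n = 0.563 × (1 − 0.344) / [ 0.344 × (1 − 0.563) ]
n = 0.369328 / 0.150328 ≈ 2.4568
So the test needs 2.4568 × 17 ≈ 41.77 items; rounding up, 42.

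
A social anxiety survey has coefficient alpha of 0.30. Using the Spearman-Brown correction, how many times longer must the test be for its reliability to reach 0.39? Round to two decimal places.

1.49

Spearman-Brown solved for the length factor n:
n = r_target (1 − r_old) / [ r_old (1 − r_target) ]
n = 0.39 × (1 − 0.30) / [ 0.30 × (1 − 0.39) ]
n = 0.2730 / 0.1830 ≈ 1.4918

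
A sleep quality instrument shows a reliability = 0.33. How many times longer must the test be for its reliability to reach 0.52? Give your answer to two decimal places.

2.20

Invert Spearman-Brown to solve for n:
n = r_target (1 − r_old) / [ r_old (1 − r_target) ]
n = 0.52 × (1 − 0.33) / [ 0.33 × (1 − 0.52) ]
  = 0.3484 / 0.1584 = 2.1995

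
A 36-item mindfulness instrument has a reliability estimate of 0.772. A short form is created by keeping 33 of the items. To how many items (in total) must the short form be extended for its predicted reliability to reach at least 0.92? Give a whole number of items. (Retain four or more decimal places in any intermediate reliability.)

123

Short-form reliability: n = 33/36 = 0.9167; r_33 = n·r/(1+(n−1)r) ≈ 0.7563
Length factor from the short form to reach 0.92: n' = 0.92(1 − 0.7563) / [0.7563(1 − 0.92)] ≈ 3.7056
Items = 3.7056 × 33 ≈ 122.28 → 123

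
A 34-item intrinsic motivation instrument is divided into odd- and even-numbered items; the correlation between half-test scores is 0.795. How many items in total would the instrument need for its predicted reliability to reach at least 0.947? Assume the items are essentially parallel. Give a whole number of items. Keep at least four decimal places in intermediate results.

Corrected full-test reliability: r_full = 2 × 0.795 / (1 + 0.795) ≈ 0.8858
Solve Spearman-Brown for n: n = 0.947(1 − 0.8858) / [0.8858(1 − 0.947)] = 2.3036
Items = 2.3036 × 34 ≈ 78.32 → 79

79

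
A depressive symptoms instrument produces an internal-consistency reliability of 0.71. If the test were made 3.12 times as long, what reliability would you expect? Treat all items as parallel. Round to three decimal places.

0.884

By Spearman-Brown, r_new = n r / (1 + (n − 1) r).
r_new = 3.12·0.71 / [1 + (3.12 − 1)·0.71]
r_new = 2.2152 / 2.5052 ≈ 0.8842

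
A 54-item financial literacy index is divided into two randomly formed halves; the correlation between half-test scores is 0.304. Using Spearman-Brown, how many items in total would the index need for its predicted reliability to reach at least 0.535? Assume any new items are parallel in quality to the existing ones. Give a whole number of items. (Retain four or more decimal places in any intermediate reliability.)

Corrected full-test reliability: r_full = 2 × 0.304 / (1 + 0.304) ≈ 0.4663
Solve Spearman-Brown for n: n = 0.535(1 − 0.4663) / [0.4663(1 − 0.535)] = 1.3168
Items = 1.3168 × 54 ≈ 71.11 → 72

72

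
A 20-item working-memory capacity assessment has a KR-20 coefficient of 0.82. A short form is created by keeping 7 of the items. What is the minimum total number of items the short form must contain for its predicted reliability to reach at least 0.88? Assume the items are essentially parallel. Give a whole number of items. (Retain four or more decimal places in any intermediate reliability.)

First, r for the 7-item form: n = 7/20 = 0.3500, so r_7 = 0.3500·0.82/(1 + (0.3500 − 1)·0.82) = 0.6146
Length factor from the short form to reach 0.88: n' = 0.88(1 − 0.6146) / [0.6146(1 − 0.88)] ≈ 4.5985
Total items = 4.5985 × 7 = 32.19, rounded up to 33.

33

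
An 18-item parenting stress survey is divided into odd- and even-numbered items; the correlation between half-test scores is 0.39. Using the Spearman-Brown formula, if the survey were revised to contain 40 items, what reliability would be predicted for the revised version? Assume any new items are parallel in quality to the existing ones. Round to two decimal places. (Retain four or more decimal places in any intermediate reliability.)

0.74

Spearman-Brown correction (n = 2): r_full = 2·0.39/(1 + 0.39) = 0.5612
Length factor from 18 to 40 items: n = 40/18 = 2.2222
r_new = n·r_full / (1 + (n − 1)·r_full) = 1.2471 / 1.6859 ≈ 0.7397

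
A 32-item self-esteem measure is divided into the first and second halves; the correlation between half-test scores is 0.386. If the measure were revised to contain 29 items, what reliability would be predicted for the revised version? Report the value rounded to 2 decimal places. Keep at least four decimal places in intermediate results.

0.53

Full-test reliability from the split-half r: r_full = 2(0.386)/(1 + 0.386) = 0.5570
Length factor from 32 to 29 items: n = 29/32 = 0.9062
r_new = n·r_full / (1 + (n − 1)·r_full) = 0.5048 / 0.9478 ≈ 0.5326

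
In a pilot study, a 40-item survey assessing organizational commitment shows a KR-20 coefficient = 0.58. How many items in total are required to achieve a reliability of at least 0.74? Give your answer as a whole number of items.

Spearman-Brown solved for the length factor n:
n = r*(1 − r) / [ r (1 − r*) ]
n = [0.74 × 0.42] / [0.58 × 0.26]
n = 0.3108 / 0.1508 ≈ 2.0610
2.0610 × 40 = 82.44 → 83 items

83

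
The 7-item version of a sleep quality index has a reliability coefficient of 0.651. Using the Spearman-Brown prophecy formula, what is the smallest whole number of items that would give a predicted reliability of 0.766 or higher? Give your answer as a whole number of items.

Rearranging the Spearman-Brown formula for n,
n = r_target (1 − r_old) / [ r_old (1 − r_target) ]
n = 0.766 × (1 − 0.651) / [ 0.651 × (1 − 0.766) ]
n = 0.267334 / 0.152334 ≈ 1.7549
1.7549 × 7 = 12.28 → 13 items

13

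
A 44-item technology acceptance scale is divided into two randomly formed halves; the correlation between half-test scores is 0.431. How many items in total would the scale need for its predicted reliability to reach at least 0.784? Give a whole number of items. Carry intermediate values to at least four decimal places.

106

Corrected full-test reliability: r_full = 2 × 0.431 / (1 + 0.431) ≈ 0.6024
n = r_tgt(1 − r_full) / [r_full(1 − r_tgt)] = 0.784 × 0.3976 / (0.6024 × 0.216) ≈ 2.3957
Required items = 2.3957 × 44 = 105.41, so 106 items.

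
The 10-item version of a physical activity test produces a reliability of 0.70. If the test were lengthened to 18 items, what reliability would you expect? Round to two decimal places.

0.81

The new length is 18/10 = 1.8 times the old.
r_new = 1.8·0.70 / [1 + (1.8 − 1)·0.70]
r_new = 1.2600 / 1.5600 ≈ 0.8077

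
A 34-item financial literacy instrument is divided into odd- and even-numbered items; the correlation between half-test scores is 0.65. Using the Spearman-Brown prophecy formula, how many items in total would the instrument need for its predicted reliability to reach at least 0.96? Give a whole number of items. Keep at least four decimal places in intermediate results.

220

r_full = 2(0.65)/(1 + 0.65) = 0.7879
Solve Spearman-Brown for n: n = 0.96(1 − 0.7879) / [0.7879(1 − 0.96)] = 6.4607
Required items = 6.4607 × 34 = 219.66, so 220 items.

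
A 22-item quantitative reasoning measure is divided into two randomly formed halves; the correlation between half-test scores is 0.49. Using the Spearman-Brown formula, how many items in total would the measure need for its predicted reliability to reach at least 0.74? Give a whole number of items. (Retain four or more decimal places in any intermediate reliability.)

33

r_full = 2(0.49)/(1 + 0.49) = 0.6577
Solve Spearman-Brown for n: n = 0.74(1 − 0.6577) / [0.6577(1 − 0.74)] = 1.4813
Items = 1.4813 × 22 ≈ 32.59 → 33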